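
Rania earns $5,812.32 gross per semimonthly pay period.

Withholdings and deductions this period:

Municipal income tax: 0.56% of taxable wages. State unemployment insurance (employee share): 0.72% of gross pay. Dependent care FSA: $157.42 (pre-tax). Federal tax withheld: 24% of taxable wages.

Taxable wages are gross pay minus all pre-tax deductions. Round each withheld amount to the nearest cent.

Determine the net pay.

Dependent care FSA: $157.42
Taxable wages = $5,812.32 − $157.42 = $5,654.90
Municipal income tax: $5,654.90 × 0.0056 = $31.67
Federal tax withheld: $5,654.90 × 0.24 = $1,357.18
State unemployment insurance (employee share): $5,812.32 × 0.0072 = $41.85
Total deductions = $157.42 + $31.67 + $1,357.18 + $41.85 = $1,588.12
Net pay = $5,812.32 − $1,588.12 = $4,224.20

$4,224.20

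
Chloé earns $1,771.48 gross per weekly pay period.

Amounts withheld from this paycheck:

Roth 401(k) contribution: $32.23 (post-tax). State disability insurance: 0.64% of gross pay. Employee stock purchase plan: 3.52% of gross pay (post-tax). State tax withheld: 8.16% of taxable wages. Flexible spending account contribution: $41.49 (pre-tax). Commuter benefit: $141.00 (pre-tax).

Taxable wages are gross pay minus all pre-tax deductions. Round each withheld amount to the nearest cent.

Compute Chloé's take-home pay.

Commuter benefit: $141.00
Flexible spending account contribution: $41.49
Pre-tax total = $141.00 + $41.49 = $182.49
Taxable wages = $1,771.48 − $182.49 = $1,588.99
State tax withheld: $1,588.99 × 0.0816 = $129.66
State disability insurance: $1,771.48 × 0.0064 = $11.34
Employee stock purchase plan: $1,771.48 × 0.0352 = $62.36
Roth 401(k) contribution: $32.23
Total deductions = $141.00 + $41.49 + $129.66 + $11.34 + $62.36 + $32.23 = $418.08
Net pay = $1,771.48 − $418.08 = $1,353.40

$1,353.40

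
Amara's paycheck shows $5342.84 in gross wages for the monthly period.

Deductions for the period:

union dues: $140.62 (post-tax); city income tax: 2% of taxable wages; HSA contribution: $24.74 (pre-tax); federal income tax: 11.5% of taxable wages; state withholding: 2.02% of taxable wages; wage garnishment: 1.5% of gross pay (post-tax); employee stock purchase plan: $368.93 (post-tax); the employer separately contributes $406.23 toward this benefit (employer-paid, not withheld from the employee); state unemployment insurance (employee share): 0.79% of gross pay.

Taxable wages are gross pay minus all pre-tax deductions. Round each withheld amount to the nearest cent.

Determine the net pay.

HSA contribution: $24.74
Taxable wages = $5342.84 − $24.74 = $5318.10
City income tax: $5318.10 × 0.02 = $106.36
State withholding: $5318.10 × 0.0202 = $107.43
Federal income tax: $5318.10 × 0.115 = $611.58
State unemployment insurance (employee share): $5342.84 × 0.0079 = $42.21
Wage garnishment: $5342.84 × 0.015 = $80.14
Union dues: $140.62
Employee stock purchase plan: $368.93
(Employer's $406.23 toward employee stock purchase plan is not withheld from the employee.)
Total deductions = $24.74 + $106.36 + $107.43 + $611.58 + $42.21 + $80.14 + $140.62 + $368.93 = $1482.01
Net pay = $5342.84 − $1482.01 = $3860.83

$3860.83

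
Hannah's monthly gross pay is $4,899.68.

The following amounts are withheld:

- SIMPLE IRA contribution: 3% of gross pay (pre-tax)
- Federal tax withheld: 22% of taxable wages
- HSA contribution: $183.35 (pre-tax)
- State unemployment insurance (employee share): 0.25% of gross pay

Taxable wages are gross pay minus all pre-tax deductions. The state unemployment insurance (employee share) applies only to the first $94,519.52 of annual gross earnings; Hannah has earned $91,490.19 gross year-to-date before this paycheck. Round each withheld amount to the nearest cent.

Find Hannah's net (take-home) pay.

HSA contribution: $183.35
SIMPLE IRA contribution: $4,899.68 × 0.03 = $146.99
Pre-tax total = $183.35 + $146.99 = $330.34
Taxable wages = $4,899.68 − $330.34 = $4,569.34
Federal tax withheld: $4,569.34 × 0.22 = $1,005.25
State unemployment insurance (employee share): only $94,519.52 − $91,490.19 = $3,029.33 of this check is subject → $3,029.33 × 0.0025 = $7.57
Total deductions = $183.35 + $146.99 + $1,005.25 + $7.57 = $1,343.16
Net pay = $4,899.68 − $1,343.16 = $3,556.52

$3,556.52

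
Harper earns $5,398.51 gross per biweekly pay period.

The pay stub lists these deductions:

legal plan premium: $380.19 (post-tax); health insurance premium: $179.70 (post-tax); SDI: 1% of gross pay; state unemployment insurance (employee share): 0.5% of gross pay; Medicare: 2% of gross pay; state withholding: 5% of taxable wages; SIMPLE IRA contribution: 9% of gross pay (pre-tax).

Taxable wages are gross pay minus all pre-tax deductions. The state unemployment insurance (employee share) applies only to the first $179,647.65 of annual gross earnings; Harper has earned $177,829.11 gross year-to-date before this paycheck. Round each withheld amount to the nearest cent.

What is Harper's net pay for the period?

$3,936.07

SIMPLE IRA contribution: $5,398.51 × 0.09 = $485.87
Taxable wages = $5,398.51 − $485.87 = $4,912.64
State withholding: $4,912.64 × 0.05 = $245.63
State unemployment insurance (employee share): only $179,647.65 − $177,829.11 = $1,818.54 of this check is subject → $1,818.54 × 0.005 = $9.09
SDI: $5,398.51 × 0.01 = $53.99
Medicare: $5,398.51 × 0.02 = $107.97
Health insurance premium: $179.70
Legal plan premium: $380.19
Total deductions = $485.87 + $245.63 + $9.09 + $53.99 + $107.97 + $179.70 + $380.19 = $1,462.44
Net pay = $5,398.51 − $1,462.44 = $3,936.07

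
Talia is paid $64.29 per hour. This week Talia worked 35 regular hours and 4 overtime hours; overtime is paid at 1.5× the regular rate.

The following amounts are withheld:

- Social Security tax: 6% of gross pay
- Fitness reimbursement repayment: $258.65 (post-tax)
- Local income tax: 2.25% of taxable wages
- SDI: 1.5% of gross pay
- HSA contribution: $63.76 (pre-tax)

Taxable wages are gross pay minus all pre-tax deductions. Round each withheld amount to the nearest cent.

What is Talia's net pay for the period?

$2,057.92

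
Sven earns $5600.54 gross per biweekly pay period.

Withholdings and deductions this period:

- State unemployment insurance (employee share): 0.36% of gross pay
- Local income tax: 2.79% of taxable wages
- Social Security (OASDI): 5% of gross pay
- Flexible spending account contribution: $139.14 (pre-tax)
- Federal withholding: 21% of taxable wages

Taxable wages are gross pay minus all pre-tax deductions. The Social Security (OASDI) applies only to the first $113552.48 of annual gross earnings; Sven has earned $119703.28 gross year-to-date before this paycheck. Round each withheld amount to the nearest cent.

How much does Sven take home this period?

Flexible spending account contribution: $139.14
Taxable wages = $5600.54 − $139.14 = $5461.40
Federal withholding: $5461.40 × 0.21 = $1146.89
Local income tax: $5461.40 × 0.0279 = $152.37
Social Security (OASDI): annual cap $113552.48 already reached (YTD $119703.28), so $0.00
State unemployment insurance (employee share): $5600.54 × 0.0036 = $20.16
Total deductions = $139.14 + $1146.89 + $152.37 + $0.00 + $20.16 = $1458.56
Net pay = $5600.54 − $1458.56 = $4141.98

$4141.98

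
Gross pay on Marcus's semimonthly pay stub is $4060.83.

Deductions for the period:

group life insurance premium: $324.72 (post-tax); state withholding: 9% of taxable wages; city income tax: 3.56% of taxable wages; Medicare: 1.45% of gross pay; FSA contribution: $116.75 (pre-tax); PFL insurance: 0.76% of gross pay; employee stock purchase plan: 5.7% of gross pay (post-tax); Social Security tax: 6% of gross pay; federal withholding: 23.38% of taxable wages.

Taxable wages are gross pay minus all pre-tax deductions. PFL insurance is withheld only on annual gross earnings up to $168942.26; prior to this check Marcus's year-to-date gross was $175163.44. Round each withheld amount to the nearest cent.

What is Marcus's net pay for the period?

FSA contribution: $116.75
Taxable wages = $4060.83 − $116.75 = $3944.08
Federal withholding: $3944.08 × 0.2338 = $922.13
City income tax: $3944.08 × 0.0356 = $140.41
State withholding: $3944.08 × 0.09 = $354.97
Social Security tax: $4060.83 × 0.06 = $243.65
Medicare: $4060.83 × 0.0145 = $58.88
PFL insurance: annual cap $168942.26 already reached (YTD $175163.44), so $0.00
Employee stock purchase plan: $4060.83 × 0.057 = $231.47
Group life insurance premium: $324.72
Total deductions = $116.75 + $922.13 + $140.41 + $354.97 + $243.65 + $58.88 + $0.00 + $231.47 + $324.72 = $2392.98
Net pay = $4060.83 − $2392.98 = $1667.85

$1667.85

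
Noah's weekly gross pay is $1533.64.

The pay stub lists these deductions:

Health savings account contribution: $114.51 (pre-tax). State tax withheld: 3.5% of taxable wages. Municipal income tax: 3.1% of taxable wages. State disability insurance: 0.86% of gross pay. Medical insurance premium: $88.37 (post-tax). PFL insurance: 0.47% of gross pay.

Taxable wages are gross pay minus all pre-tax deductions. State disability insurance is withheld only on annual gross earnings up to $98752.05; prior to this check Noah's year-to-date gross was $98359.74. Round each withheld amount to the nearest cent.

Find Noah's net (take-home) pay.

Health savings account contribution: $114.51
Taxable wages = $1533.64 − $114.51 = $1419.13
State tax withheld: $1419.13 × 0.035 = $49.67
Municipal income tax: $1419.13 × 0.031 = $43.99
State disability insurance: only $98752.05 − $98359.74 = $392.31 of this check is subject → $392.31 × 0.0086 = $3.37
PFL insurance: $1533.64 × 0.0047 = $7.21
Medical insurance premium: $88.37
Total deductions = $114.51 + $49.67 + $43.99 + $3.37 + $7.21 + $88.37 = $307.12
Net pay = $1533.64 − $307.12 = $1226.52

$1226.52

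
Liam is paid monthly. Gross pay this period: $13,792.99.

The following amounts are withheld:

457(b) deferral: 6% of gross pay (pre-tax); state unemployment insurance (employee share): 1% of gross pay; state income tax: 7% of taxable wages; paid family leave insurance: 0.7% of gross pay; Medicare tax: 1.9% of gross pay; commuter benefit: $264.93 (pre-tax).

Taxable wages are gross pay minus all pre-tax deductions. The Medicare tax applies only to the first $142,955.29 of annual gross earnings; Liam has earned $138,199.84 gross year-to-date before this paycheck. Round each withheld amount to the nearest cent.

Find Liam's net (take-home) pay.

$11,486.62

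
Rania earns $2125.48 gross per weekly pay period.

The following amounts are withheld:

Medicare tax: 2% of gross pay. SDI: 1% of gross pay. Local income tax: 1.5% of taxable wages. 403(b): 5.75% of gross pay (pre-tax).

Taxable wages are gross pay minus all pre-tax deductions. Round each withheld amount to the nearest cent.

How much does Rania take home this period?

$1909.45

403(b): $2125.48 × 0.0575 = $122.22
Taxable wages = $2125.48 − $122.22 = $2003.26
Local income tax: $2003.26 × 0.015 = $30.05
SDI: $2125.48 × 0.01 = $21.25
Medicare tax: $2125.48 × 0.02 = $42.51
Total deductions = $122.22 + $30.05 + $21.25 + $42.51 = $216.03
Net pay = $2125.48 − $216.03 = $1909.45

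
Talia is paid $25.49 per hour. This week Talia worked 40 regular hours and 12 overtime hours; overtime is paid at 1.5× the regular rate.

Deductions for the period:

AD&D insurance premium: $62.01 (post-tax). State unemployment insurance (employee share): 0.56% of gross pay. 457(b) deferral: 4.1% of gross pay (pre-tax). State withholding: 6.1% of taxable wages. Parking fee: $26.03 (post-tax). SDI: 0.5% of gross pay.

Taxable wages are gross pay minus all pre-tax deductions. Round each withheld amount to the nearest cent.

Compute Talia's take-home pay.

$1,227.60

Regular pay: 40 × $25.49 = $1,019.60
Overtime pay: 12 × $25.49 × 1.5 = $458.82
Gross pay = $1,019.60 + $458.82 = $1,478.42
457(b) deferral: $1,478.42 × 0.041 = $60.62
Taxable wages = $1,478.42 − $60.62 = $1,417.80
State withholding: $1,417.80 × 0.061 = $86.49
SDI: $1,478.42 × 0.005 = $7.39
State unemployment insurance (employee share): $1,478.42 × 0.0056 = $8.28
AD&D insurance premium: $62.01
Parking fee: $26.03
Total deductions = $60.62 + $86.49 + $7.39 + $8.28 + $62.01 + $26.03 = $250.82
Net pay = $1,478.42 − $250.82 = $1,227.60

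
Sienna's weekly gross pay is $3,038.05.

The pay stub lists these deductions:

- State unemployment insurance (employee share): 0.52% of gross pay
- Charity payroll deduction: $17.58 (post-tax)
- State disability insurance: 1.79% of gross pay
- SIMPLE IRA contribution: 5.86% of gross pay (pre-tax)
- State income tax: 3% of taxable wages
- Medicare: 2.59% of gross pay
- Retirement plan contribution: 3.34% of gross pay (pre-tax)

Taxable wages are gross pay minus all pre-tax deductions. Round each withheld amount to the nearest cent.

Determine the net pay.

Retirement plan contribution: $3,038.05 × 0.0334 = $101.47
SIMPLE IRA contribution: $3,038.05 × 0.0586 = $178.03
Pre-tax total = $101.47 + $178.03 = $279.50
Taxable wages = $3,038.05 − $279.50 = $2,758.55
State income tax: $2,758.55 × 0.03 = $82.76
State disability insurance: $3,038.05 × 0.0179 = $54.38
Medicare: $3,038.05 × 0.0259 = $78.69
State unemployment insurance (employee share): $3,038.05 × 0.0052 = $15.80
Charity payroll deduction: $17.58
Total deductions = $101.47 + $178.03 + $82.76 + $54.38 + $78.69 + $15.80 + $17.58 = $528.71
Net pay = $3,038.05 − $528.71 = $2,509.34

$2,509.34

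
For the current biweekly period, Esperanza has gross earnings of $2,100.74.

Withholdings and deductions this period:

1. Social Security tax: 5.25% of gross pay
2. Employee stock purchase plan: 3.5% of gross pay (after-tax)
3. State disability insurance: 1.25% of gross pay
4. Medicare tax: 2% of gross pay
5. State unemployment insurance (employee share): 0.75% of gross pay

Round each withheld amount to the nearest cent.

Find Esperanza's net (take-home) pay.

$1,832.89

Social Security tax: $2,100.74 × 0.0525 = $110.29
Medicare tax: $2,100.74 × 0.02 = $42.01
State disability insurance: $2,100.74 × 0.0125 = $26.26
State unemployment insurance (employee share): $2,100.74 × 0.0075 = $15.76
Employee stock purchase plan: $2,100.74 × 0.035 = $73.53
Total deductions = $110.29 + $42.01 + $26.26 + $15.76 + $73.53 = $267.85
Net pay = $2,100.74 − $267.85 = $1,832.89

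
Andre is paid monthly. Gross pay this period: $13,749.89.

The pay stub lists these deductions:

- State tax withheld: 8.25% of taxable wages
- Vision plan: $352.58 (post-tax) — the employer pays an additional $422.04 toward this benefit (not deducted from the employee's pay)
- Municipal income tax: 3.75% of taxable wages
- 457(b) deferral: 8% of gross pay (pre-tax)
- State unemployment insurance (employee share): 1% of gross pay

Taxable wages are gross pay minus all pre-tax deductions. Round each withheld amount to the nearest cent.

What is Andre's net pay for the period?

457(b) deferral: $13,749.89 × 0.08 = $1,099.99
Taxable wages = $13,749.89 − $1,099.99 = $12,649.90
Municipal income tax: $12,649.90 × 0.0375 = $474.37
State tax withheld: $12,649.90 × 0.0825 = $1,043.62
State unemployment insurance (employee share): $13,749.89 × 0.01 = $137.50
Vision plan: $352.58
(Employer's $422.04 toward vision plan is not withheld from the employee.)
Total deductions = $1,099.99 + $474.37 + $1,043.62 + $137.50 + $352.58 = $3,108.06
Net pay = $13,749.89 − $3,108.06 = $10,641.83

$10,641.83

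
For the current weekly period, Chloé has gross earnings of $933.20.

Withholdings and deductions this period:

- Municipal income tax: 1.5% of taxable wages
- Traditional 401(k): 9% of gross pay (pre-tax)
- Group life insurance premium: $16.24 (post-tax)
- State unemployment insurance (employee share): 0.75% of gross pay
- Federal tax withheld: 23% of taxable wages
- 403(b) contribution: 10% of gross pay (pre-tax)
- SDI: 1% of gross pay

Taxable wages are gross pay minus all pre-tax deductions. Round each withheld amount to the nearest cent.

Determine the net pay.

$538.13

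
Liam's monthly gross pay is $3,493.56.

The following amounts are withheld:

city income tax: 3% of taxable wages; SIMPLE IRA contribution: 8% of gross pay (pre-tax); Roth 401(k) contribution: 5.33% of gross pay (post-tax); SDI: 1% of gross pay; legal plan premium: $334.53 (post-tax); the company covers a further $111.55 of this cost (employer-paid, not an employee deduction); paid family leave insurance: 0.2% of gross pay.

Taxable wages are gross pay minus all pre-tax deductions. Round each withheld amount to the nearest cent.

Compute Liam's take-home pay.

$2,554.99

SIMPLE IRA contribution: $3,493.56 × 0.08 = $279.48
Taxable wages = $3,493.56 − $279.48 = $3,214.08
City income tax: $3,214.08 × 0.03 = $96.42
Paid family leave insurance: $3,493.56 × 0.002 = $6.99
SDI: $3,493.56 × 0.01 = $34.94
Roth 401(k) contribution: $3,493.56 × 0.0533 = $186.21
Legal plan premium: $334.53
(Employer's $111.55 toward legal plan premium is not withheld from the employee.)
Total deductions = $279.48 + $96.42 + $6.99 + $34.94 + $186.21 + $334.53 = $938.57
Net pay = $3,493.56 − $938.57 = $2,554.99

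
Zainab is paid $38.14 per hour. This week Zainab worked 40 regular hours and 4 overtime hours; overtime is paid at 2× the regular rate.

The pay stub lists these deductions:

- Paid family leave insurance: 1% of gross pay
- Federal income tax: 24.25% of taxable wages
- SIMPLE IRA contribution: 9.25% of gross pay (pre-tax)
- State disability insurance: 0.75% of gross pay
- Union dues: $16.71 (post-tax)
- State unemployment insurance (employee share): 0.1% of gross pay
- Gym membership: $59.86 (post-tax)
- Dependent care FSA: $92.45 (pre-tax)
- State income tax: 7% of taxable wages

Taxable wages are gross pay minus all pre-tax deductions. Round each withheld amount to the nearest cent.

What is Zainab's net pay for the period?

$968.19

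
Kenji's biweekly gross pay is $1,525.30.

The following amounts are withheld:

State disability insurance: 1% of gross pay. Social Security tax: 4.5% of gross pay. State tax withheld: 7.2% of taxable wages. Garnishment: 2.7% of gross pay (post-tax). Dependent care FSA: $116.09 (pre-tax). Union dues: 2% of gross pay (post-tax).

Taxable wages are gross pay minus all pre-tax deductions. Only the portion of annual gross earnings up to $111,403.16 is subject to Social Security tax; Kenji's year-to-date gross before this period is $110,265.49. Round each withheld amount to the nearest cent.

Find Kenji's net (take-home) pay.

$1,169.61

Dependent care FSA: $116.09
Taxable wages = $1,525.30 − $116.09 = $1,409.21
State tax withheld: $1,409.21 × 0.072 = $101.46
State disability insurance: $1,525.30 × 0.01 = $15.25
Social Security tax: only $111,403.16 − $110,265.49 = $1,137.67 of this check is subject → $1,137.67 × 0.045 = $51.20
Union dues: $1,525.30 × 0.02 = $30.51
Garnishment: $1,525.30 × 0.027 = $41.18
Total deductions = $116.09 + $101.46 + $15.25 + $51.20 + $30.51 + $41.18 = $355.69
Net pay = $1,525.30 − $355.69 = $1,169.61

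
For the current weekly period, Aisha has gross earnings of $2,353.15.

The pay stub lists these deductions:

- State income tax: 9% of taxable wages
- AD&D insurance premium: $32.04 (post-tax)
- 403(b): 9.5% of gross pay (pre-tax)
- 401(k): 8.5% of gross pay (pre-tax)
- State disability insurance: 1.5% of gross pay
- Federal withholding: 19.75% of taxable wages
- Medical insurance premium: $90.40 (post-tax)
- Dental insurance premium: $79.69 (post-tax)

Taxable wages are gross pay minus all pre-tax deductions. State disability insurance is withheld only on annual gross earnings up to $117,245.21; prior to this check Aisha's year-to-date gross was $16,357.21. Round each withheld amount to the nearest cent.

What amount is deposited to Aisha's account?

$1,137.40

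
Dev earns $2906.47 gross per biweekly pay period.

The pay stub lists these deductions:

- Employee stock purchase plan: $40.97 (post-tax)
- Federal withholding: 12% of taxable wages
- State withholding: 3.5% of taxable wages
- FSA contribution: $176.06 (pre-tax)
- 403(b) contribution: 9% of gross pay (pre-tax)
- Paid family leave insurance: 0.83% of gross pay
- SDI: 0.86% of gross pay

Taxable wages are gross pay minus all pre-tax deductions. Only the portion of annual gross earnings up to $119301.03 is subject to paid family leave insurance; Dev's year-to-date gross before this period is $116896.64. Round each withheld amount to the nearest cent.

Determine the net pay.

$2000.23

403(b) contribution: $2906.47 × 0.09 = $261.58
FSA contribution: $176.06
Pre-tax total = $261.58 + $176.06 = $437.64
Taxable wages = $2906.47 − $437.64 = $2468.83
Federal withholding: $2468.83 × 0.12 = $296.26
State withholding: $2468.83 × 0.035 = $86.41
Paid family leave insurance: only $119301.03 − $116896.64 = $2404.39 of this check is subject → $2404.39 × 0.0083 = $19.96
SDI: $2906.47 × 0.0086 = $25.00
Employee stock purchase plan: $40.97
Total deductions = $261.58 + $176.06 + $296.26 + $86.41 + $19.96 + $25.00 + $40.97 = $906.24
Net pay = $2906.47 − $906.24 = $2000.23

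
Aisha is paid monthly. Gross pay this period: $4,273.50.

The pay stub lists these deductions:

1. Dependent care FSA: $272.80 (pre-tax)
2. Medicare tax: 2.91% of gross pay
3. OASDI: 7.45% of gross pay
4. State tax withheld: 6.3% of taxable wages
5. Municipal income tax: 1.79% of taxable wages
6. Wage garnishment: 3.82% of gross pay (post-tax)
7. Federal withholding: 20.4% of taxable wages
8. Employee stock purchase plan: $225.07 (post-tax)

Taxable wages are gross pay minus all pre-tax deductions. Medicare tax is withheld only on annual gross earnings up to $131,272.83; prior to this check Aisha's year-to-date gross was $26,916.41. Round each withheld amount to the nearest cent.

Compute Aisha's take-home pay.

Dependent care FSA: $272.80
Taxable wages = $4,273.50 − $272.80 = $4,000.70
State tax withheld: $4,000.70 × 0.063 = $252.04
Municipal income tax: $4,000.70 × 0.0179 = $71.61
Federal withholding: $4,000.70 × 0.204 = $816.14
Medicare tax: cap not yet reached, full $4,273.50 is subject → $4,273.50 × 0.0291 = $124.36
OASDI: $4,273.50 × 0.0745 = $318.38
Employee stock purchase plan: $225.07
Wage garnishment: $4,273.50 × 0.0382 = $163.25
Total deductions = $272.80 + $252.04 + $71.61 + $816.14 + $124.36 + $318.38 + $225.07 + $163.25 = $2,243.65
Net pay = $4,273.50 − $2,243.65 = $2,029.85

$2,029.85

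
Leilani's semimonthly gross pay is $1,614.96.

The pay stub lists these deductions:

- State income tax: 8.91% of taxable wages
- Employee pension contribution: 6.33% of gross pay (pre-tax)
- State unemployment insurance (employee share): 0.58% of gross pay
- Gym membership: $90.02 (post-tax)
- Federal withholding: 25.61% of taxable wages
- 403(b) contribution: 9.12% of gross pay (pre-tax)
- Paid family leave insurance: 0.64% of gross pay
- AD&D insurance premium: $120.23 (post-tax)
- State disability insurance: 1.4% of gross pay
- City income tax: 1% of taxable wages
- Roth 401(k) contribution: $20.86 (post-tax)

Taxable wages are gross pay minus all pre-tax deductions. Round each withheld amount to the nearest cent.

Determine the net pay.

$607.02

Employee pension contribution: $1,614.96 × 0.0633 = $102.23
403(b) contribution: $1,614.96 × 0.0912 = $147.28
Pre-tax total = $102.23 + $147.28 = $249.51
Taxable wages = $1,614.96 − $249.51 = $1,365.45
Federal withholding: $1,365.45 × 0.2561 = $349.69
City income tax: $1,365.45 × 0.01 = $13.65
State income tax: $1,365.45 × 0.0891 = $121.66
State disability insurance: $1,614.96 × 0.014 = $22.61
Paid family leave insurance: $1,614.96 × 0.0064 = $10.34
State unemployment insurance (employee share): $1,614.96 × 0.0058 = $9.37
AD&D insurance premium: $120.23
Gym membership: $90.02
Roth 401(k) contribution: $20.86
Total deductions = $102.23 + $147.28 + $349.69 + $13.65 + $121.66 + $22.61 + $10.34 + $9.37 + $120.23 + $90.02 + $20.86 = $1,007.94
Net pay = $1,614.96 − $1,007.94 = $607.02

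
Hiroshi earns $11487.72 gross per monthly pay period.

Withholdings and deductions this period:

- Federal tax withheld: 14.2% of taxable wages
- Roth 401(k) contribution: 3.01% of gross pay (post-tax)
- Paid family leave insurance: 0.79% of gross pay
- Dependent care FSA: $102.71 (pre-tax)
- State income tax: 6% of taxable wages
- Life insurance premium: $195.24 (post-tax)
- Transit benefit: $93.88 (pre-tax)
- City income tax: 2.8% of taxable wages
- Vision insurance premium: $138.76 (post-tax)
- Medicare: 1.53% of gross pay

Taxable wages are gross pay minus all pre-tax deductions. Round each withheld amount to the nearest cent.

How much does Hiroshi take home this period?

$7747.88

Transit benefit: $93.88
Dependent care FSA: $102.71
Pre-tax total = $93.88 + $102.71 = $196.59
Taxable wages = $11487.72 − $196.59 = $11291.13
Federal tax withheld: $11291.13 × 0.142 = $1603.34
City income tax: $11291.13 × 0.028 = $316.15
State income tax: $11291.13 × 0.06 = $677.47
Medicare: $11487.72 × 0.0153 = $175.76
Paid family leave insurance: $11487.72 × 0.0079 = $90.75
Roth 401(k) contribution: $11487.72 × 0.0301 = $345.78
Life insurance premium: $195.24
Vision insurance premium: $138.76
Total deductions = $93.88 + $102.71 + $1603.34 + $316.15 + $677.47 + $175.76 + $90.75 + $345.78 + $195.24 + $138.76 = $3739.84
Net pay = $11487.72 − $3739.84 = $7747.88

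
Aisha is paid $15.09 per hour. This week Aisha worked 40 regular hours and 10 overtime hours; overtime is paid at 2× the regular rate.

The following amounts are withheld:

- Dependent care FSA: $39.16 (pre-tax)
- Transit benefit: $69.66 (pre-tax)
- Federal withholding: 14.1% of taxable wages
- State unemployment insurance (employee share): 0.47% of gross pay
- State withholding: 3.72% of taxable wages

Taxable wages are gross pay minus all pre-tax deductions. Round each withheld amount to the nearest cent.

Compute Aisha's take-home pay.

$650.37

Regular pay: 40 × $15.09 = $603.60
Overtime pay: 10 × $15.09 × 2 = $301.80
Gross pay = $603.60 + $301.80 = $905.40
Dependent care FSA: $39.16
Transit benefit: $69.66
Pre-tax total = $39.16 + $69.66 = $108.82
Taxable wages = $905.40 − $108.82 = $796.58
State withholding: $796.58 × 0.0372 = $29.63
Federal withholding: $796.58 × 0.141 = $112.32
State unemployment insurance (employee share): $905.40 × 0.0047 = $4.26
Total deductions = $39.16 + $69.66 + $29.63 + $112.32 + $4.26 = $255.03
Net pay = $905.40 − $255.03 = $650.37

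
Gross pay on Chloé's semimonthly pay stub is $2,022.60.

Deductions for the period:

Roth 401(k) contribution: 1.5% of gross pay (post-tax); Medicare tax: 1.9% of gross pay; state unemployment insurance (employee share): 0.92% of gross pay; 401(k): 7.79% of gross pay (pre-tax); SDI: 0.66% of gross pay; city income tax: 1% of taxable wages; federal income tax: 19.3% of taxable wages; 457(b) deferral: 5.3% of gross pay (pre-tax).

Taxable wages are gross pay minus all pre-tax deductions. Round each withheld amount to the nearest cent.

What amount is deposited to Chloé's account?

401(k): $2,022.60 × 0.0779 = $157.56
457(b) deferral: $2,022.60 × 0.053 = $107.20
Pre-tax total = $157.56 + $107.20 = $264.76
Taxable wages = $2,022.60 − $264.76 = $1,757.84
Federal income tax: $1,757.84 × 0.193 = $339.26
City income tax: $1,757.84 × 0.01 = $17.58
State unemployment insurance (employee share): $2,022.60 × 0.0092 = $18.61
SDI: $2,022.60 × 0.0066 = $13.35
Medicare tax: $2,022.60 × 0.019 = $38.43
Roth 401(k) contribution: $2,022.60 × 0.015 = $30.34
Total deductions = $157.56 + $107.20 + $339.26 + $17.58 + $18.61 + $13.35 + $38.43 + $30.34 = $722.33
Net pay = $2,022.60 − $722.33 = $1,300.27

$1,300.27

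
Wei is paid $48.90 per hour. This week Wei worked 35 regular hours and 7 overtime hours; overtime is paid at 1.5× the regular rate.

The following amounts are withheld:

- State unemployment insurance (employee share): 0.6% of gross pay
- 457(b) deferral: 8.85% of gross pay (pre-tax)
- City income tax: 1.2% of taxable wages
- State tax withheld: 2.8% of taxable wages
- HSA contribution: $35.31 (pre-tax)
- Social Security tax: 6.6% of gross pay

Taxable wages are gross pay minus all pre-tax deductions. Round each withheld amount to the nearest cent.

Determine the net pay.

$1752.82

Regular pay: 35 × $48.90 = $1711.50
Overtime pay: 7 × $48.90 × 1.5 = $513.45
Gross pay = $1711.50 + $513.45 = $2224.95
457(b) deferral: $2224.95 × 0.0885 = $196.91
HSA contribution: $35.31
Pre-tax total = $196.91 + $35.31 = $232.22
Taxable wages = $2224.95 − $232.22 = $1992.73
State tax withheld: $1992.73 × 0.028 = $55.80
City income tax: $1992.73 × 0.012 = $23.91
State unemployment insurance (employee share): $2224.95 × 0.006 = $13.35
Social Security tax: $2224.95 × 0.066 = $146.85
Total deductions = $196.91 + $35.31 + $55.80 + $23.91 + $13.35 + $146.85 = $472.13
Net pay = $2224.95 − $472.13 = $1752.82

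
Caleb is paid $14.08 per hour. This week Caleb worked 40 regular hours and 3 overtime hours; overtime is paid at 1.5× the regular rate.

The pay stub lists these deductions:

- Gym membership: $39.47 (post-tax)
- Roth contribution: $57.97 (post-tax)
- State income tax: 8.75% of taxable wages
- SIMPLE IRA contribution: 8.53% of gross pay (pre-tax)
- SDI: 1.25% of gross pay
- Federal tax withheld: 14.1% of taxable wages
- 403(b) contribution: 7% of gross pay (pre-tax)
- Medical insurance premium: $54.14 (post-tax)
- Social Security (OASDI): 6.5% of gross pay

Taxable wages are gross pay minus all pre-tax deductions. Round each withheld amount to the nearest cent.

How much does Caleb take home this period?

Regular pay: 40 × $14.08 = $563.20
Overtime pay: 3 × $14.08 × 1.5 = $63.36
Gross pay = $563.20 + $63.36 = $626.56
403(b) contribution: $626.56 × 0.07 = $43.86
SIMPLE IRA contribution: $626.56 × 0.0853 = $53.45
Pre-tax total = $43.86 + $53.45 = $97.31
Taxable wages = $626.56 − $97.31 = $529.25
State income tax: $529.25 × 0.0875 = $46.31
Federal tax withheld: $529.25 × 0.141 = $74.62
Social Security (OASDI): $626.56 × 0.065 = $40.73
SDI: $626.56 × 0.0125 = $7.83
Roth contribution: $57.97
Medical insurance premium: $54.14
Gym membership: $39.47
Total deductions = $43.86 + $53.45 + $46.31 + $74.62 + $40.73 + $7.83 + $57.97 + $54.14 + $39.47 = $418.38
Net pay = $626.56 − $418.38 = $208.18

$208.18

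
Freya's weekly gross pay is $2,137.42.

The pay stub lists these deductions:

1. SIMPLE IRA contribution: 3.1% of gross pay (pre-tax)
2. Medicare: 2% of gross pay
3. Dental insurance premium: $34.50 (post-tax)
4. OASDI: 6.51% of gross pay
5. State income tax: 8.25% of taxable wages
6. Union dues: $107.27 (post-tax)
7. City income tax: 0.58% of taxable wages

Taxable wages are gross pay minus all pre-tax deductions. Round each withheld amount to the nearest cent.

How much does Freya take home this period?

SIMPLE IRA contribution: $2,137.42 × 0.031 = $66.26
Taxable wages = $2,137.42 − $66.26 = $2,071.16
State income tax: $2,071.16 × 0.0825 = $170.87
City income tax: $2,071.16 × 0.0058 = $12.01
OASDI: $2,137.42 × 0.0651 = $139.15
Medicare: $2,137.42 × 0.02 = $42.75
Dental insurance premium: $34.50
Union dues: $107.27
Total deductions = $66.26 + $170.87 + $12.01 + $139.15 + $42.75 + $34.50 + $107.27 = $572.81
Net pay = $2,137.42 − $572.81 = $1,564.61

$1,564.61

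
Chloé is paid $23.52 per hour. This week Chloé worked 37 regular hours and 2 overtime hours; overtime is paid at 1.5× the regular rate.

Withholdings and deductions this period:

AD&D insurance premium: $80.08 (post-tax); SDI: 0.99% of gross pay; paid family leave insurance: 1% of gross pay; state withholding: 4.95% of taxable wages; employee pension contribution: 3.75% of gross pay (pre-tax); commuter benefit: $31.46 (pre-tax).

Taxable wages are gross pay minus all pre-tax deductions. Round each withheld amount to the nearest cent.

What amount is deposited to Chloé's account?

$731.99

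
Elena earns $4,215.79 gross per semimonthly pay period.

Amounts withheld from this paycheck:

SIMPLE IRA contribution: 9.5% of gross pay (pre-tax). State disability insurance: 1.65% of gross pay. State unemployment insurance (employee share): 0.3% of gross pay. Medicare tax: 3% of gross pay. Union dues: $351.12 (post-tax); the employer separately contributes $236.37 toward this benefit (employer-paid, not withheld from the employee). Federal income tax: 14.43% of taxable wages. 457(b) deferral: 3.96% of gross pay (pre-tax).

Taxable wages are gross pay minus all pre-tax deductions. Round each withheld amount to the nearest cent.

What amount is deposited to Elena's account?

$2,562.08

SIMPLE IRA contribution: $4,215.79 × 0.095 = $400.50
457(b) deferral: $4,215.79 × 0.0396 = $166.95
Pre-tax total = $400.50 + $166.95 = $567.45
Taxable wages = $4,215.79 − $567.45 = $3,648.34
Federal income tax: $3,648.34 × 0.1443 = $526.46
State unemployment insurance (employee share): $4,215.79 × 0.003 = $12.65
Medicare tax: $4,215.79 × 0.03 = $126.47
State disability insurance: $4,215.79 × 0.0165 = $69.56
Union dues: $351.12
(Employer's $236.37 toward union dues is not withheld from the employee.)
Total deductions = $400.50 + $166.95 + $526.46 + $12.65 + $126.47 + $69.56 + $351.12 = $1,653.71
Net pay = $4,215.79 − $1,653.71 = $2,562.08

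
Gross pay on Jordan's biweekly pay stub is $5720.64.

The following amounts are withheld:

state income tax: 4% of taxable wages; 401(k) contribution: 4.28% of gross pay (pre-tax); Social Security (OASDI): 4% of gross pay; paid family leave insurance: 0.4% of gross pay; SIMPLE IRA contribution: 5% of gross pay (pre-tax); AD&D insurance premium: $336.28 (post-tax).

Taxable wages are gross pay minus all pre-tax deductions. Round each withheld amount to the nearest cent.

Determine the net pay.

401(k) contribution: $5720.64 × 0.0428 = $244.84
SIMPLE IRA contribution: $5720.64 × 0.05 = $286.03
Pre-tax total = $244.84 + $286.03 = $530.87
Taxable wages = $5720.64 − $530.87 = $5189.77
State income tax: $5189.77 × 0.04 = $207.59
Paid family leave insurance: $5720.64 × 0.004 = $22.88
Social Security (OASDI): $5720.64 × 0.04 = $228.83
AD&D insurance premium: $336.28
Total deductions = $244.84 + $286.03 + $207.59 + $22.88 + $228.83 + $336.28 = $1326.45
Net pay = $5720.64 − $1326.45 = $4394.19

$4394.19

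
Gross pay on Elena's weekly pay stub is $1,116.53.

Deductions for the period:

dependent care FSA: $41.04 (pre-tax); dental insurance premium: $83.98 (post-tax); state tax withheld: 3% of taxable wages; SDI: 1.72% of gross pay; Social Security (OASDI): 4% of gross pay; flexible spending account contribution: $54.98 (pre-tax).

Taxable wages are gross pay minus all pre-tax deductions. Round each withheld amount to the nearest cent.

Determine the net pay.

Flexible spending account contribution: $54.98
Dependent care FSA: $41.04
Pre-tax total = $54.98 + $41.04 = $96.02
Taxable wages = $1,116.53 − $96.02 = $1,020.51
State tax withheld: $1,020.51 × 0.03 = $30.62
Social Security (OASDI): $1,116.53 × 0.04 = $44.66
SDI: $1,116.53 × 0.0172 = $19.20
Dental insurance premium: $83.98
Total deductions = $54.98 + $41.04 + $30.62 + $44.66 + $19.20 + $83.98 = $274.48
Net pay = $1,116.53 − $274.48 = $842.05

$842.05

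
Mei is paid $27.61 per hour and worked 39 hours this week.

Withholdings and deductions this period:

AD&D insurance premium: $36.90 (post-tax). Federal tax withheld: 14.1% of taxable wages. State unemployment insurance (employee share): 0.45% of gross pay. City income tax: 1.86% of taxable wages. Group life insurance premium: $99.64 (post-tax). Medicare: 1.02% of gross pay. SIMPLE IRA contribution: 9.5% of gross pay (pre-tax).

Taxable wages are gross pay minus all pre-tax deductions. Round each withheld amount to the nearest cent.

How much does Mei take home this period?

$666.59

Gross pay: 39 × $27.61 = $1,076.79
SIMPLE IRA contribution: $1,076.79 × 0.095 = $102.30
Taxable wages = $1,076.79 − $102.30 = $974.49
Federal tax withheld: $974.49 × 0.141 = $137.40
City income tax: $974.49 × 0.0186 = $18.13
Medicare: $1,076.79 × 0.0102 = $10.98
State unemployment insurance (employee share): $1,076.79 × 0.0045 = $4.85
Group life insurance premium: $99.64
AD&D insurance premium: $36.90
Total deductions = $102.30 + $137.40 + $18.13 + $10.98 + $4.85 + $99.64 + $36.90 = $410.20
Net pay = $1,076.79 − $410.20 = $666.59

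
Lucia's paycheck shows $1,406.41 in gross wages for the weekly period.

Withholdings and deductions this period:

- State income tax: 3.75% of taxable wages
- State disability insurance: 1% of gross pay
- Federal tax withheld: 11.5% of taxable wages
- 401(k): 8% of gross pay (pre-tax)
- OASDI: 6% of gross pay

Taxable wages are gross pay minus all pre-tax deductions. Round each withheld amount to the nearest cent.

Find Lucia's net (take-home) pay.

401(k): $1,406.41 × 0.08 = $112.51
Taxable wages = $1,406.41 − $112.51 = $1,293.90
State income tax: $1,293.90 × 0.0375 = $48.52
Federal tax withheld: $1,293.90 × 0.115 = $148.80
State disability insurance: $1,406.41 × 0.01 = $14.06
OASDI: $1,406.41 × 0.06 = $84.38
Total deductions = $112.51 + $48.52 + $148.80 + $14.06 + $84.38 = $408.27
Net pay = $1,406.41 − $408.27 = $998.14

$998.14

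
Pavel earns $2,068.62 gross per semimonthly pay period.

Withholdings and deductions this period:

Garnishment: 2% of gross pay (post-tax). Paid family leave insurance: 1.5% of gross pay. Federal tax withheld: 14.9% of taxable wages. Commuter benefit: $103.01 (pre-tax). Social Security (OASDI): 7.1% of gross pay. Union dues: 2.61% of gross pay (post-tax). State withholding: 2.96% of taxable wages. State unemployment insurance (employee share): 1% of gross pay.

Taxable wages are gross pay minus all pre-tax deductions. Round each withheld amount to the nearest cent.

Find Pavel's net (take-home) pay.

$1,320.60

Commuter benefit: $103.01
Taxable wages = $2,068.62 − $103.01 = $1,965.61
State withholding: $1,965.61 × 0.0296 = $58.18
Federal tax withheld: $1,965.61 × 0.149 = $292.88
State unemployment insurance (employee share): $2,068.62 × 0.01 = $20.69
Social Security (OASDI): $2,068.62 × 0.071 = $146.87
Paid family leave insurance: $2,068.62 × 0.015 = $31.03
Garnishment: $2,068.62 × 0.02 = $41.37
Union dues: $2,068.62 × 0.0261 = $53.99
Total deductions = $103.01 + $58.18 + $292.88 + $20.69 + $146.87 + $31.03 + $41.37 + $53.99 = $748.02
Net pay = $2,068.62 − $748.02 = $1,320.60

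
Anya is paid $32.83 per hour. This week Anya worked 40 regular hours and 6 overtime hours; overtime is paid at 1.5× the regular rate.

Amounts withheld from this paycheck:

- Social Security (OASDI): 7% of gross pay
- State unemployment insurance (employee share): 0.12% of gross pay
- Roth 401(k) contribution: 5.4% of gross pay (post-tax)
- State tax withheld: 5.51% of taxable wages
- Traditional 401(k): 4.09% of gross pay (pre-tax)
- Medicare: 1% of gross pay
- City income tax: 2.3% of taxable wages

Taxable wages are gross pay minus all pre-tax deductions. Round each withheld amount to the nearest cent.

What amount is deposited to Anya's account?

Regular pay: 40 × $32.83 = $1313.20
Overtime pay: 6 × $32.83 × 1.5 = $295.47
Gross pay = $1313.20 + $295.47 = $1608.67
Traditional 401(k): $1608.67 × 0.0409 = $65.79
Taxable wages = $1608.67 − $65.79 = $1542.88
State tax withheld: $1542.88 × 0.0551 = $85.01
City income tax: $1542.88 × 0.023 = $35.49
Medicare: $1608.67 × 0.01 = $16.09
State unemployment insurance (employee share): $1608.67 × 0.0012 = $1.93
Social Security (OASDI): $1608.67 × 0.07 = $112.61
Roth 401(k) contribution: $1608.67 × 0.054 = $86.87
Total deductions = $65.79 + $85.01 + $35.49 + $16.09 + $1.93 + $112.61 + $86.87 = $403.79
Net pay = $1608.67 − $403.79 = $1204.88

$1204.88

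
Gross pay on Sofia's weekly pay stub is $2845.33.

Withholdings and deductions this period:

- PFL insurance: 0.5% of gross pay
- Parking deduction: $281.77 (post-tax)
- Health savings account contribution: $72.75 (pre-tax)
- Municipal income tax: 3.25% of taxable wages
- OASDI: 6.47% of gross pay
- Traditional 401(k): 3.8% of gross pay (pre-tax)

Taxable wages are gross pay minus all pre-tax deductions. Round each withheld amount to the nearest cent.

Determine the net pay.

Traditional 401(k): $2845.33 × 0.038 = $108.12
Health savings account contribution: $72.75
Pre-tax total = $108.12 + $72.75 = $180.87
Taxable wages = $2845.33 − $180.87 = $2664.46
Municipal income tax: $2664.46 × 0.0325 = $86.59
OASDI: $2845.33 × 0.0647 = $184.09
PFL insurance: $2845.33 × 0.005 = $14.23
Parking deduction: $281.77
Total deductions = $108.12 + $72.75 + $86.59 + $184.09 + $14.23 + $281.77 = $747.55
Net pay = $2845.33 − $747.55 = $2097.78

$2097.78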